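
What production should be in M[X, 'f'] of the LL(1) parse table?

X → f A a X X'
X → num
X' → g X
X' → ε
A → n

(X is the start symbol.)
X → f A a X X'

To find M[X, 'f'], we find productions for X where 'f' is in the predict set (PREDICT(N → α) = (FIRST(α) \ {ε}) ∪ (FOLLOW(N) if α ⇒* ε)).

X → f A a X X': PREDICT = { 'f' }
  'f' is in predict set, so this production goes in M[X, 'f']
X → num: PREDICT = { 'num' }

M[X, 'f'] = X → f A a X X'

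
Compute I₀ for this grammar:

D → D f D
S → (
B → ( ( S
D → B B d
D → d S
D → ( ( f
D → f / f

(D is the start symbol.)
First, augment the grammar with D' → D
I₀ = CLOSURE({ [D' → . D] }):
  [D' → . D] has the dot before D: add [D → . D f D], [D → . B B d], [D → . d S], [D → . ( ( f], [D → . f / f]
  [D → . B B d] has the dot before B: add [B → . ( ( S]
No further items can be added.

I₀ = { [B → . ( ( S], [D → . ( ( f], [D → . B B d], [D → . D f D], [D → . d S], [D → . f / f], [D' → . D] }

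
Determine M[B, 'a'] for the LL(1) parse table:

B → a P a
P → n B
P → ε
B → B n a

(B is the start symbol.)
To find M[B, 'a'], we find productions for B where 'a' is in the predict set (PREDICT(N → α) = (FIRST(α) \ {ε}) ∪ (FOLLOW(N) if α ⇒* ε)).

Relevant sets:
  FIRST(B) = { 'a' }

B → a P a: PREDICT = { 'a' }
  'a' is in predict set, so this production goes in M[B, 'a']
B → B n a: PREDICT = { 'a' }
  'a' is in predict set, so this production goes in M[B, 'a']

M[B, 'a'] = B → a P a, B → B n a  (a multiply-defined cell — the grammar is not LL(1))

Answer: B → a P a, B → B n a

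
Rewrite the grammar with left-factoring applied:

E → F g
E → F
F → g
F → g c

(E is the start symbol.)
E → F E'
E' → g
E' → ε
F → g F'
F' → ε
F' → c

Left-factoring transforms A → αβ₁ | αβ₂ into A → αA' and A' → β₁ | β₂
(α is the longest common prefix among the alternatives). Repeat until
no nonterminal has two alternatives with a common prefix.

Round 1: E has alternatives sharing prefix 'F'. Introduce E': E → F E'
  Add: E' → g
  Add: E' → ε

Round 2: F has alternatives sharing prefix 'g'. Introduce F': F → g F'
  Add: F' → ε
  Add: F' → c

No remaining common prefixes — done.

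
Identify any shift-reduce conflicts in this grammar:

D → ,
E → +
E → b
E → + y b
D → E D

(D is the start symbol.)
Augment with D' → D and build the canonical LR(0) collection (I0 = CLOSURE({[D' → . D]}), then GOTO on every symbol after a dot until no new states appear). It has 9 states:
  I0: { [D → . ,], [D → . E D], [D' → . D], [E → . + y b], [E → . +], [E → . b] }  — shift
  I1: { [E → + . y b], [E → + .] }  — shift, reduce
  I2: { [D → , .] }  — reduce
  I3: { [D' → D .] }  — accept
  I4: { [D → . ,], [D → . E D], [D → E . D], [E → . + y b], [E → . +], [E → . b] }  — shift
  I5: { [E → b .] }  — reduce
  I6: { [D → E D .] }  — reduce
  I7: { [E → + y . b] }  — shift
  I8: { [E → + y b .] }  — reduce

I1 contains reduce item [E → + .] and shift item [E → + . y b] — shift-reduce conflict.

Answer: Yes — I1: [E → + .] vs [E → + . y b]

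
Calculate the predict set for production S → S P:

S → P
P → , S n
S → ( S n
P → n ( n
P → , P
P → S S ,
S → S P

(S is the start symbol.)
{ '(', ',', 'n' }

PREDICT(S → S P) = (FIRST(RHS) \ {ε}) ∪ (FOLLOW(S) if ε ∈ FIRST(RHS), i.e. RHS ⇒* ε)
FIRST(S) = { '(', ',', 'n' }
FIRST(S P) = { '(', ',', 'n' }
ε ∉ FIRST(S P), so FOLLOW(S) is not added.
PREDICT(S → S P) = { '(', ',', 'n' }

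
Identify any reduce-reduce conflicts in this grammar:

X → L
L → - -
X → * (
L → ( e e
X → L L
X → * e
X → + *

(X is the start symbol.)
No reduce-reduce conflicts

Augment with X' → X and build the canonical LR(0) collection (I0 = CLOSURE({[X' → . X]}), then GOTO on every symbol after a dot until no new states appear). It has 14 states:
  I0: { [L → . ( e e], [L → . - -], [X → . * (], [X → . * e], [X → . + *], [X → . L L], [X → . L], [X' → . X] }  — shift
  I1: { [L → ( . e e] }  — shift
  I2: { [X → * . (], [X → * . e] }  — shift
  I3: { [X → + . *] }  — shift
  I4: { [L → - . -] }  — shift
  I5: { [L → . ( e e], [L → . - -], [X → L . L], [X → L .] }  — shift, reduce
  I6: { [X' → X .] }  — accept
  I7: { [X → L L .] }  — reduce
  I8: { [L → - - .] }  — reduce
  I9: { [X → + * .] }  — reduce
  I10: { [X → * ( .] }  — reduce
  I11: { [X → * e .] }  — reduce
  I12: { [L → ( e . e] }  — shift
  I13: { [L → ( e e .] }  — reduce

No state contains more than one complete item.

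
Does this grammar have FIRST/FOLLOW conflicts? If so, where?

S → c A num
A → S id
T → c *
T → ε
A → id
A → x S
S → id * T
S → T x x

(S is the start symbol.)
A FIRST/FOLLOW conflict occurs when a non-terminal N has a nullable alternative N → β (β ⇒* ε) and another alternative N → α with FIRST(α) ∩ FOLLOW(N) ≠ ∅: on such a lookahead the parser cannot decide between expanding α and letting N vanish via β.

Nullable non-terminals: T.

T: nullable alternative(s) T → ε; FOLLOW(T) = { $, 'id', 'num', 'x' }
  T → c *: FIRST \ {ε} = { 'c' } — disjoint from FOLLOW(T)
  T → ε: FIRST \ {ε} = { } — this is the only nullable alternative, skip

A, S have no nullable alternative, so no FIRST/FOLLOW check is needed there.

No FIRST/FOLLOW conflicts found.

Answer: No FIRST/FOLLOW conflicts.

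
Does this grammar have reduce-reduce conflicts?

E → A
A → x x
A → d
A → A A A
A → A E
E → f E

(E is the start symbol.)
Augment with E' → E and build the canonical LR(0) collection (I0 = CLOSURE({[E' → . E]}), then GOTO on every symbol after a dot until no new states appear). It has 11 states:
  I0: { [A → . A A A], [A → . A E], [A → . d], [A → . x x], [E → . A], [E → . f E], [E' → . E] }  — shift
  I1: { [A → . A A A], [A → . A E], [A → . d], [A → . x x], [A → A . A A], [A → A . E], [E → . A], [E → . f E], [E → A .] }  — shift, reduce
  I2: { [E' → E .] }  — accept
  I3: { [A → d .] }  — reduce
  I4: { [A → . A A A], [A → . A E], [A → . d], [A → . x x], [E → . A], [E → . f E], [E → f . E] }  — shift
  I5: { [A → x . x] }  — shift
  I6: { [A → x x .] }  — reduce
  I7: { [E → f E .] }  — reduce
  I8: { [A → . A A A], [A → . A E], [A → . d], [A → . x x], [A → A . A A], [A → A . E], [A → A A . A], [E → . A], [E → . f E], [E → A .] }  — shift, reduce
  I9: { [A → A E .] }  — reduce
  I10: { [A → . A A A], [A → . A E], [A → . d], [A → . x x], [A → A . A A], [A → A . E], [A → A A . A], [A → A A A .], [E → . A], [E → . f E], [E → A .] }  — shift, 2 reduces

I10 contains complete items [A → A A A .], [E → A .] — reduce-reduce conflict.

Answer: Yes — I10: [A → A A A .] vs [E → A .]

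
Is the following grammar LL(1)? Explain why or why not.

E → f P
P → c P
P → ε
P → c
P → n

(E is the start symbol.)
No. Predict set conflict for P: { 'c' }

A grammar is LL(1) if for each non-terminal N with multiple productions, the predict sets of those productions are pairwise disjoint, where PREDICT(N → α) = (FIRST(α) \ {ε}) ∪ (FOLLOW(N) if α ⇒* ε).

Relevant sets:
  FOLLOW(P) = { $ }

For P:
  PREDICT(P → c P) = { 'c' }
  PREDICT(P → ε) = { $ }
  PREDICT(P → c) = { 'c' }
  PREDICT(P → n) = { 'n' }
E has a single production, so nothing to check there.

Conflict found: Predict set conflict for P: { 'c' }
The grammar is NOT LL(1).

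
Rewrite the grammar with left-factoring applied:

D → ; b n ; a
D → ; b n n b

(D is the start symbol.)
Left-factoring transforms A → αβ₁ | αβ₂ into A → αA' and A' → β₁ | β₂
(α is the longest common prefix among the alternatives). Repeat until
no nonterminal has two alternatives with a common prefix.

Round 1: D has alternatives sharing prefix '; b n'. Introduce D': D → ; b n D'
  Add: D' → ; a
  Add: D' → n b

No remaining common prefixes — done.

Resulting grammar:
D → ; b n D'
D' → ; a
D' → n b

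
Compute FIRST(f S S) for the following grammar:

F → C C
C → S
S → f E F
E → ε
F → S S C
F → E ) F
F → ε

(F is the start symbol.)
To compute FIRST(f S S), process the symbols left to right:
Symbol f is a terminal. Add 'f' and stop.
FIRST(f S S) = { 'f' }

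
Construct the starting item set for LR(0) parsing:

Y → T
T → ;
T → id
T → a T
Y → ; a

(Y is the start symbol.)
{ [T → . ;], [T → . a T], [T → . id], [Y → . ; a], [Y → . T], [Y' → . Y] }

First, augment the grammar with Y' → Y
I₀ = CLOSURE({ [Y' → . Y] }):
  [Y' → . Y] has the dot before Y: add [Y → . T], [Y → . ; a]
  [Y → . T] has the dot before T: add [T → . ;], [T → . id], [T → . a T]
No further items can be added.

I₀ = { [T → . ;], [T → . a T], [T → . id], [Y → . ; a], [Y → . T], [Y' → . Y] }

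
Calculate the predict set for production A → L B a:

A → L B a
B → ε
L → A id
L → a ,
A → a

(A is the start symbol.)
{ 'a' }

PREDICT(A → L B a) = (FIRST(RHS) \ {ε}) ∪ (FOLLOW(A) if ε ∈ FIRST(RHS), i.e. RHS ⇒* ε)
FIRST(L) = { 'a' }
FIRST(L B a) = { 'a' }
ε ∉ FIRST(L B a), so FOLLOW(A) is not added.
PREDICT(A → L B a) = { 'a' }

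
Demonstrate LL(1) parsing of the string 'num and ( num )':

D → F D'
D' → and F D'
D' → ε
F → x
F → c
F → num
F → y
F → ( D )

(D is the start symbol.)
Stack is shown with the top on the left.

Stack          Input              Action
----------------------------------------
D $            num and ( num ) $  output D → F D'
F D' $         num and ( num ) $  output F → num
num D' $       num and ( num ) $  match 'num'
D' $           and ( num ) $      output D' → and F D'
and F D' $     and ( num ) $      match 'and'
F D' $         ( num ) $          output F → ( D )
( D ) D' $     ( num ) $          match '('
D ) D' $       num ) $            output D → F D'
F D' ) D' $    num ) $            output F → num
num D' ) D' $  num ) $            match 'num'
D' ) D' $      ) $                output D' → ε
) D' $         ) $                match ')'
D' $           $                  output D' → ε
$              $                  accept

The string is accepted.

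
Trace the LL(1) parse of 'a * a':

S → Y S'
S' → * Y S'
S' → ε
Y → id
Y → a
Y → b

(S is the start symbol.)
LL(1) parsing maintains a stack (initially the start symbol over $) and the input. At each step: if the stack top is a terminal, match it against the current input token; if it is a non-terminal N, replace it with the RHS of M[N, lookahead] (the unique production whose predict set contains the lookahead).

Stack is shown with the top on the left.

Stack     Input    Action
-------------------------
S $       a * a $  output S → Y S'
Y S' $    a * a $  output Y → a
a S' $    a * a $  match 'a'
S' $      * a $    output S' → * Y S'
* Y S' $  * a $    match '*'
Y S' $    a $      output Y → a
a S' $    a $      match 'a'
S' $      $        output S' → ε
$         $        accept

The string is accepted.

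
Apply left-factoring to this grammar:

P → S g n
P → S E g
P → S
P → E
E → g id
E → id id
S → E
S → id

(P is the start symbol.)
P → S P'
P' → g n
P' → E g
P' → ε
P → E
E → g id
E → id id
S → E
S → id

Left-factoring transforms A → αβ₁ | αβ₂ into A → αA' and A' → β₁ | β₂
(α is the longest common prefix among the alternatives). Repeat until
no nonterminal has two alternatives with a common prefix.

Round 1: P has alternatives sharing prefix 'S'. Introduce P': P → S P'
  Add: P' → g n
  Add: P' → E g
  Add: P' → ε

No remaining common prefixes — done.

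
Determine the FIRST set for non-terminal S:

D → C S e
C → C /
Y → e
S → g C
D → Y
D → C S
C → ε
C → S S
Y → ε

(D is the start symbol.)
{ 'g' }

To compute FIRST(S), examine every production with S on the left-hand side, reading each right-hand side left to right until a non-nullable symbol is reached.

From S → g C:
  - g is a terminal: add 'g' and stop

Collecting: FIRST(S) = { 'g' }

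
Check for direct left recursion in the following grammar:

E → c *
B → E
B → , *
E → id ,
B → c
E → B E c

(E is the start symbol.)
No direct left recursion

Direct left recursion occurs when N → N α for some non-terminal N (the right-hand side begins with the left-hand side itself).

E → c *: starts with c
B → E: starts with E
B → , *: starts with ','
E → id ,: starts with id
B → c: starts with c
E → B E c: starts with B

No direct left recursion found.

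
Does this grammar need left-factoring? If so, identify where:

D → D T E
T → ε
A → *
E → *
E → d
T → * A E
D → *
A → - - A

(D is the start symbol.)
No, left-factoring is not needed

Left-factoring is needed when two productions for the same non-terminal
share a common prefix on the right-hand side.

Productions for D:
  D → D T E
  D → *
Productions for T:
  T → ε
  T → * A E
Productions for A:
  A → *
  A → - - A
Productions for E:
  E → *
  E → d

No common prefixes found.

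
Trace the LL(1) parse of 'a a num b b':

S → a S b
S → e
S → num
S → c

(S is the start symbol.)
Stack is shown with the top on the left.

Stack      Input          Action
--------------------------------
S $        a a num b b $  output S → a S b
a S b $    a a num b b $  match 'a'
S b $      a num b b $    output S → a S b
a S b b $  a num b b $    match 'a'
S b b $    num b b $      output S → num
num b b $  num b b $      match 'num'
b b $      b b $          match 'b'
b $        b $            match 'b'
$          $              accept

The string is accepted.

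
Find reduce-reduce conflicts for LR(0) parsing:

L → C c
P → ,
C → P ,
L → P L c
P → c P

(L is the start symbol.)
A reduce-reduce conflict occurs when an LR(0) state has two complete items [A → α .] and [B → β .] — both call for a reduction, and with no lookahead the parser cannot choose between them.

Augment with L' → L and build the canonical LR(0) collection (I0 = CLOSURE({[L' → . L]}), then GOTO on every symbol after a dot until no new states appear). It has 11 states:
  I0: { [C → . P ,], [L → . C c], [L → . P L c], [L' → . L], [P → . ,], [P → . c P] }  — shift
  I1: { [P → , .] }  — reduce
  I2: { [L → C . c] }  — shift
  I3: { [L' → L .] }  — accept
  I4: { [C → . P ,], [C → P . ,], [L → . C c], [L → . P L c], [L → P . L c], [P → . ,], [P → . c P] }  — shift
  I5: { [P → . ,], [P → . c P], [P → c . P] }  — shift
  I6: { [P → c P .] }  — reduce
  I7: { [C → P , .], [P → , .] }  — 2 reduces
  I8: { [L → P L . c] }  — shift
  I9: { [L → P L c .] }  — reduce
  I10: { [L → C c .] }  — reduce

I7 contains complete items [C → P , .], [P → , .] — reduce-reduce conflict.

Answer: Yes — I7: [C → P , .] vs [P → , .]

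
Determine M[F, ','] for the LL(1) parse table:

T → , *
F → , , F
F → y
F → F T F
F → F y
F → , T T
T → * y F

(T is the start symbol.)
To find M[F, ','], we find productions for F where ',' is in the predict set (PREDICT(N → α) = (FIRST(α) \ {ε}) ∪ (FOLLOW(N) if α ⇒* ε)).

Relevant sets:
  FIRST(F) = { ',', 'y' }

F → , , F: PREDICT = { ',' }
  ',' is in predict set, so this production goes in M[F, ',']
F → y: PREDICT = { 'y' }
F → F T F: PREDICT = { ',', 'y' }
  ',' is in predict set, so this production goes in M[F, ',']
F → F y: PREDICT = { ',', 'y' }
  ',' is in predict set, so this production goes in M[F, ',']
F → , T T: PREDICT = { ',' }
  ',' is in predict set, so this production goes in M[F, ',']

M[F, ','] = F → , , F, F → F T F, F → F y, F → , T T  (a multiply-defined cell — the grammar is not LL(1))

Answer: F → , , F, F → F T F, F → F y, F → , T T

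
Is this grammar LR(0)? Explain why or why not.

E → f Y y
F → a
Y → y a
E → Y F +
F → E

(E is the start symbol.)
A grammar is LR(0) if no state in the canonical LR(0) collection has:
  - both a shift item (dot before a terminal) and a complete item (shift-reduce conflict), or
  - two or more complete items (reduce-reduce conflict; the accept item [E' → E .] counts as a complete item here).

Augment with E' → E and build the canonical LR(0) collection (I0 = CLOSURE({[E' → . E]}), then GOTO on every symbol after a dot until no new states appear). It has 12 states:
  I0: { [E → . Y F +], [E → . f Y y], [E' → . E], [Y → . y a] }  — shift
  I1: { [E' → E .] }  — accept
  I2: { [E → . Y F +], [E → . f Y y], [E → Y . F +], [F → . E], [F → . a], [Y → . y a] }  — shift
  I3: { [E → f . Y y], [Y → . y a] }  — shift
  I4: { [Y → y . a] }  — shift
  I5: { [Y → y a .] }  — reduce
  I6: { [E → f Y . y] }  — shift
  I7: { [E → f Y y .] }  — reduce
  I8: { [F → E .] }  — reduce
  I9: { [E → Y F . +] }  — shift
  I10: { [F → a .] }  — reduce
  I11: { [E → Y F + .] }  — reduce

Every state is either a pure shift/goto state or contains exactly one complete item and nothing to shift — no conflicts. The grammar is LR(0).

Answer: Yes, the grammar is LR(0)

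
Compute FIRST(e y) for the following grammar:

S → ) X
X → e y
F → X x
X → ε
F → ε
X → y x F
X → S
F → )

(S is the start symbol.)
To compute FIRST(e y), process the symbols left to right:
Symbol e is a terminal. Add 'e' and stop.
FIRST(e y) = { 'e' }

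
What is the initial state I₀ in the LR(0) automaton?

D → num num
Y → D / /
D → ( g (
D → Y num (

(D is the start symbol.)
First, augment the grammar with D' → D
I₀ = CLOSURE({ [D' → . D] }):
  [D' → . D] has the dot before D: add [D → . num num], [D → . ( g (], [D → . Y num (]
  [D → . Y num (] has the dot before Y: add [Y → . D / /]
No further items can be added.

I₀ = { [D → . ( g (], [D → . Y num (], [D → . num num], [D' → . D], [Y → . D / /] }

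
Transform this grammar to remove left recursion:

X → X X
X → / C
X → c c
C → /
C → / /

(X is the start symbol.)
X → / C X'
X → c c X'
X' → X X'
X' → ε
C → /
C → / /

X is directly left-recursive. The standard transformation for
  A → A α₁ | ... | A α_m | β₁ | ... | β_n
is
  A  → β₁ A' | ... | β_n A'
  A' → α₁ A' | ... | α_m A' | ε

X → / C becomes X → / C X'
X → c c becomes X → c c X'
X → X X becomes X' → X X'
Add X' → ε

Productions for other non-terminals are unchanged:
  C → /
  C → / /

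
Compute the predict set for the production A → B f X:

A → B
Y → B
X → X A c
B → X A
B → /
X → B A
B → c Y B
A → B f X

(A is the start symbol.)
PREDICT(A → B f X) = (FIRST(RHS) \ {ε}) ∪ (FOLLOW(A) if ε ∈ FIRST(RHS), i.e. RHS ⇒* ε)
FIRST(B) = { '/', 'c' }
FIRST(B f X) = { '/', 'c' }
ε ∉ FIRST(B f X), so FOLLOW(A) is not added.
PREDICT(A → B f X) = { '/', 'c' }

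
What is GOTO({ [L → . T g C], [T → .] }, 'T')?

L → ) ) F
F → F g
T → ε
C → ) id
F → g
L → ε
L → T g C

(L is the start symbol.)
{ [L → T . g C] }

GOTO(I, 'T') = CLOSURE({ [A → αX.β] : [A → α.Xβ] ∈ I, X = 'T' })

Items with dot before 'T', with the dot advanced:
  [L → . T g C] → [L → T . g C]
Closure adds nothing (no advanced item has the dot before a non-terminal).

GOTO = { [L → T . g C] }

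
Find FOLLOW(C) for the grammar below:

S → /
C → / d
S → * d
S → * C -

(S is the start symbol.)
{ '-' }

To compute FOLLOW(C), find every occurrence of C on a right-hand side N → α C β: add FIRST(β) \ {ε}, and if β is empty or nullable also add FOLLOW(N). Iterate to a fixed point.

In S → * C -: C is followed by '-', add FIRST('-') \ {ε} = { '-' }

Taking the union: FOLLOW(C) = { '-' }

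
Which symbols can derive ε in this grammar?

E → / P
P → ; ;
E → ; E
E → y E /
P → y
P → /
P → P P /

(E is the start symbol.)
None

A non-terminal is nullable if it can derive ε (the empty string): either it has an ε-production, or it has a production whose right-hand side consists entirely of nullable non-terminals.

There are no ε-productions, so no non-terminal can derive ε.
No non-terminals are nullable.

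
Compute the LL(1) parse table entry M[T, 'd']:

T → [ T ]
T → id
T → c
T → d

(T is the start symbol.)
To find M[T, 'd'], we find productions for T where 'd' is in the predict set (PREDICT(N → α) = (FIRST(α) \ {ε}) ∪ (FOLLOW(N) if α ⇒* ε)).

T → [ T ]: PREDICT = { '[' }
T → id: PREDICT = { 'id' }
T → c: PREDICT = { 'c' }
T → d: PREDICT = { 'd' }
  'd' is in predict set, so this production goes in M[T, 'd']

M[T, 'd'] = T → d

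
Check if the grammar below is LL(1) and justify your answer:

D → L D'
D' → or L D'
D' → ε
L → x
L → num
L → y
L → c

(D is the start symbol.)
Yes, the grammar is LL(1).

A grammar is LL(1) if for each non-terminal N with multiple productions, the predict sets of those productions are pairwise disjoint, where PREDICT(N → α) = (FIRST(α) \ {ε}) ∪ (FOLLOW(N) if α ⇒* ε).

Relevant sets:
  FOLLOW(D') = { $ }

For D':
  PREDICT(D' → or L D') = { 'or' }
  PREDICT(D' → ε) = { $ }
For L:
  PREDICT(L → x) = { 'x' }
  PREDICT(L → num) = { 'num' }
  PREDICT(L → y) = { 'y' }
  PREDICT(L → c) = { 'c' }
D has a single production, so nothing to check there.

All predict sets are disjoint. The grammar IS LL(1).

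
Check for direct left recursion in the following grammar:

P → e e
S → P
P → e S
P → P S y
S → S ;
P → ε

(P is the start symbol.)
Yes, P, S are left-recursive

Direct left recursion occurs when N → N α for some non-terminal N (the right-hand side begins with the left-hand side itself).

P → e e: starts with e
S → P: starts with P
P → e S: starts with e
P → P S y: LEFT RECURSIVE (starts with P)
S → S ;: LEFT RECURSIVE (starts with S)
P → ε: starts with ε

The grammar has direct left recursion on: P, S.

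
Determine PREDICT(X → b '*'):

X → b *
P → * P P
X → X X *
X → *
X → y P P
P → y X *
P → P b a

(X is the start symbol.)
PREDICT(X → b '*') = (FIRST(RHS) \ {ε}) ∪ (FOLLOW(X) if ε ∈ FIRST(RHS), i.e. RHS ⇒* ε)
FIRST(b '*') = { 'b' }
ε ∉ FIRST(b '*'), so FOLLOW(X) is not added.
PREDICT(X → b '*') = { 'b' }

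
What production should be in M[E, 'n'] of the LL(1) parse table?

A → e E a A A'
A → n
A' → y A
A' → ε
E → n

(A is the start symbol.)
E → n

To find M[E, 'n'], we find productions for E where 'n' is in the predict set (PREDICT(N → α) = (FIRST(α) \ {ε}) ∪ (FOLLOW(N) if α ⇒* ε)).

E → n: PREDICT = { 'n' }
  'n' is in predict set, so this production goes in M[E, 'n']

M[E, 'n'] = E → n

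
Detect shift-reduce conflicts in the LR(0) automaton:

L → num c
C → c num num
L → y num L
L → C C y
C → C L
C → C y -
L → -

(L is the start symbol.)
Augment with L' → L and build the canonical LR(0) collection (I0 = CLOSURE({[L' → . L]}), then GOTO on every symbol after a dot until no new states appear). It has 17 states:
  I0: { [C → . C L], [C → . C y -], [C → . c num num], [L → . -], [L → . C C y], [L → . num c], [L → . y num L], [L' → . L] }  — shift
  I1: { [L → - .] }  — reduce
  I2: { [C → . C L], [C → . C y -], [C → . c num num], [C → C . L], [C → C . y -], [L → . -], [L → . C C y], [L → . num c], [L → . y num L], [L → C . C y] }  — shift
  I3: { [L' → L .] }  — accept
  I4: { [C → c . num num] }  — shift
  I5: { [L → num . c] }  — shift
  I6: { [L → y . num L] }  — shift
  I7: { [C → . C L], [C → . C y -], [C → . c num num], [L → . -], [L → . C C y], [L → . num c], [L → . y num L], [L → y num . L] }  — shift
  I8: { [L → y num L .] }  — reduce
  I9: { [L → num c .] }  — reduce
  I10: { [C → c num . num] }  — shift
  I11: { [C → c num num .] }  — reduce
  I12: { [C → . C L], [C → . C y -], [C → . c num num], [C → C . L], [C → C . y -], [L → . -], [L → . C C y], [L → . num c], [L → . y num L], [L → C . C y], [L → C C . y] }  — shift
  I13: { [C → C L .] }  — reduce
  I14: { [C → C y . -], [L → y . num L] }  — shift
  I15: { [C → C y - .] }  — reduce
  I16: { [C → C y . -], [L → C C y .], [L → y . num L] }  — shift, reduce

I16 contains reduce item [L → C C y .] and shift items [C → C y . -], [L → y . num L] — shift-reduce conflict.

Answer: Yes — I16: [L → C C y .] vs [C → C y . -]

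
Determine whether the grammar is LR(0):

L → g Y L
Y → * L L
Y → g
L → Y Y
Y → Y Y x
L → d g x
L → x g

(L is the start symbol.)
No. Shift-reduce conflict between [Y → g .] and [Y → . * L L]

Augment with L' → L and build the canonical LR(0) collection (I0 = CLOSURE({[L' → . L]}), then GOTO on every symbol after a dot until no new states appear). It has 19 states:
  I0: { [L → . Y Y], [L → . d g x], [L → . g Y L], [L → . x g], [L' → . L], [Y → . * L L], [Y → . Y Y x], [Y → . g] }  — shift
  I1: { [L → . Y Y], [L → . d g x], [L → . g Y L], [L → . x g], [Y → * . L L], [Y → . * L L], [Y → . Y Y x], [Y → . g] }  — shift
  I2: { [L' → L .] }  — accept
  I3: { [L → Y . Y], [Y → . * L L], [Y → . Y Y x], [Y → . g], [Y → Y . Y x] }  — shift
  I4: { [L → d . g x] }  — shift
  I5: { [L → g . Y L], [Y → . * L L], [Y → . Y Y x], [Y → . g], [Y → g .] }  — shift, reduce
  I6: { [L → x . g] }  — shift
  I7: { [L → x g .] }  — reduce
  I8: { [L → . Y Y], [L → . d g x], [L → . g Y L], [L → . x g], [L → g Y . L], [Y → . * L L], [Y → . Y Y x], [Y → . g], [Y → Y . Y x] }  — shift
  I9: { [Y → g .] }  — reduce
  I10: { [L → g Y L .] }  — reduce
  I11: { [L → Y . Y], [Y → . * L L], [Y → . Y Y x], [Y → . g], [Y → Y . Y x], [Y → Y Y . x] }  — shift
  I12: { [L → Y Y .], [Y → . * L L], [Y → . Y Y x], [Y → . g], [Y → Y . Y x], [Y → Y Y . x] }  — shift, reduce
  I13: { [Y → Y Y x .] }  — reduce
  I14: { [Y → . * L L], [Y → . Y Y x], [Y → . g], [Y → Y . Y x], [Y → Y Y . x] }  — shift
  I15: { [L → d g . x] }  — shift
  I16: { [L → d g x .] }  — reduce
  I17: { [L → . Y Y], [L → . d g x], [L → . g Y L], [L → . x g], [Y → * L . L], [Y → . * L L], [Y → . Y Y x], [Y → . g] }  — shift
  I18: { [Y → * L L .] }  — reduce

Conflict in state I5:
  Shift-reduce conflict between [Y → g .] and [Y → . * L L]
So the grammar is NOT LR(0).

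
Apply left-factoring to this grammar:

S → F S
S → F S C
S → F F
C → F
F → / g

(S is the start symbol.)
Left-factoring transforms A → αβ₁ | αβ₂ into A → αA' and A' → β₁ | β₂
(α is the longest common prefix among the alternatives). Repeat until
no nonterminal has two alternatives with a common prefix.

Round 1: S has alternatives sharing prefix 'F'. Introduce S': S → F S'
  Add: S' → S
  Add: S' → S C
  Add: S' → F

Round 2: S' has alternatives sharing prefix 'S'. Introduce S'': S' → S S''
  Add: S'' → ε
  Add: S'' → C

No remaining common prefixes — done.

Resulting grammar:
S → F S'
S' → S S''
S'' → ε
S'' → C
S' → F
C → F
F → / g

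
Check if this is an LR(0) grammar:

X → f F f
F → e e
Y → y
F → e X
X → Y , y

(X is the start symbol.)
Yes, the grammar is LR(0)

Augment with X' → X and build the canonical LR(0) collection (I0 = CLOSURE({[X' → . X]}), then GOTO on every symbol after a dot until no new states appear). It has 12 states:
  I0: { [X → . Y , y], [X → . f F f], [X' → . X], [Y → . y] }  — shift
  I1: { [X' → X .] }  — accept
  I2: { [X → Y . , y] }  — shift
  I3: { [F → . e X], [F → . e e], [X → f . F f] }  — shift
  I4: { [Y → y .] }  — reduce
  I5: { [X → f F . f] }  — shift
  I6: { [F → e . X], [F → e . e], [X → . Y , y], [X → . f F f], [Y → . y] }  — shift
  I7: { [F → e X .] }  — reduce
  I8: { [F → e e .] }  — reduce
  I9: { [X → f F f .] }  — reduce
  I10: { [X → Y , . y] }  — shift
  I11: { [X → Y , y .] }  — reduce

Every state is either a pure shift/goto state or contains exactly one complete item and nothing to shift — no conflicts. The grammar is LR(0).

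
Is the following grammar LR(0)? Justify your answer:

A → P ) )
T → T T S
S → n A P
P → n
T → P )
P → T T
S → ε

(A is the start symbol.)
Augment with A' → A and build the canonical LR(0) collection (I0 = CLOSURE({[A' → . A]}), then GOTO on every symbol after a dot until no new states appear). It has 14 states:
  I0: { [A → . P ) )], [A' → . A], [P → . T T], [P → . n], [T → . P )], [T → . T T S] }  — shift
  I1: { [A' → A .] }  — accept
  I2: { [A → P . ) )], [T → P . )] }  — shift
  I3: { [P → . T T], [P → . n], [P → T . T], [T → . P )], [T → . T T S], [T → T . T S] }  — shift
  I4: { [P → n .] }  — reduce
  I5: { [T → P . )] }  — shift
  I6: { [P → . T T], [P → . n], [P → T . T], [P → T T .], [S → . n A P], [S → .], [T → . P )], [T → . T T S], [T → T . T S], [T → T T . S] }  — shift, 2 reduces
  I7: { [T → T T S .] }  — reduce
  I8: { [A → . P ) )], [P → . T T], [P → . n], [P → n .], [S → n . A P], [T → . P )], [T → . T T S] }  — shift, reduce
  I9: { [P → . T T], [P → . n], [S → n A . P], [T → . P )], [T → . T T S] }  — shift
  I10: { [S → n A P .], [T → P . )] }  — shift, reduce
  I11: { [T → P ) .] }  — reduce
  I12: { [A → P ) . )], [T → P ) .] }  — shift, reduce
  I13: { [A → P ) ) .] }  — reduce

Conflict in state I6:
  Shift-reduce conflict between [P → T T .] and [P → . n]
So the grammar is NOT LR(0).

Answer: No. Shift-reduce conflict between [P → T T .] and [P → . n]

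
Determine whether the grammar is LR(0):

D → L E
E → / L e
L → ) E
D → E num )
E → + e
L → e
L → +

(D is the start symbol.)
No. Shift-reduce conflict between [L → + .] and [E → + . e]

A grammar is LR(0) if no state in the canonical LR(0) collection has:
  - both a shift item (dot before a terminal) and a complete item (shift-reduce conflict), or
  - two or more complete items (reduce-reduce conflict; the accept item [D' → D .] counts as a complete item here).

Augment with D' → D and build the canonical LR(0) collection (I0 = CLOSURE({[D' → . D]}), then GOTO on every symbol after a dot until no new states appear). It has 17 states:
  I0: { [D → . E num )], [D → . L E], [D' → . D], [E → . + e], [E → . / L e], [L → . ) E], [L → . +], [L → . e] }  — shift
  I1: { [E → . + e], [E → . / L e], [L → ) . E] }  — shift
  I2: { [E → + . e], [L → + .] }  — shift, reduce
  I3: { [E → / . L e], [L → . ) E], [L → . +], [L → . e] }  — shift
  I4: { [D' → D .] }  — accept
  I5: { [D → E . num )] }  — shift
  I6: { [D → L . E], [E → . + e], [E → . / L e] }  — shift
  I7: { [L → e .] }  — reduce
  I8: { [E → + . e] }  — shift
  I9: { [D → L E .] }  — reduce
  I10: { [E → + e .] }  — reduce
  I11: { [D → E num . )] }  — shift
  I12: { [D → E num ) .] }  — reduce
  I13: { [L → + .] }  — reduce
  I14: { [E → / L . e] }  — shift
  I15: { [E → / L e .] }  — reduce
  I16: { [L → ) E .] }  — reduce

Conflict in state I2:
  Shift-reduce conflict between [L → + .] and [E → + . e]
So the grammar is NOT LR(0).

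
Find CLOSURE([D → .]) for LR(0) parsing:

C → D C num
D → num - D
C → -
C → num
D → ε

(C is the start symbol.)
Start with: [D → .]
The dot is at the end, so nothing is added.

CLOSURE = { [D → .] }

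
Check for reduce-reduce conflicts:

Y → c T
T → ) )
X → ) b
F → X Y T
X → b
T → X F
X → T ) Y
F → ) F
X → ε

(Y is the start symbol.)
Augment with Y' → Y and build the canonical LR(0) collection (I0 = CLOSURE({[Y' → . Y]}), then GOTO on every symbol after a dot until no new states appear). It has 20 states:
  I0: { [Y → . c T], [Y' → . Y] }  — shift
  I1: { [Y' → Y .] }  — accept
  I2: { [T → . ) )], [T → . X F], [X → . ) b], [X → . T ) Y], [X → . b], [X → .], [Y → c . T] }  — shift, reduce
  I3: { [T → ) . )], [X → ) . b] }  — shift
  I4: { [X → T . ) Y], [Y → c T .] }  — shift, reduce
  I5: { [F → . ) F], [F → . X Y T], [T → . ) )], [T → . X F], [T → X . F], [X → . ) b], [X → . T ) Y], [X → . b], [X → .] }  — shift, reduce
  I6: { [X → b .] }  — reduce
  I7: { [F → ) . F], [F → . ) F], [F → . X Y T], [T → ) . )], [T → . ) )], [T → . X F], [X → ) . b], [X → . ) b], [X → . T ) Y], [X → . b], [X → .] }  — shift, reduce
  I8: { [T → X F .] }  — reduce
  I9: { [X → T . ) Y] }  — shift
  I10: { [F → . ) F], [F → . X Y T], [F → X . Y T], [T → . ) )], [T → . X F], [T → X . F], [X → . ) b], [X → . T ) Y], [X → . b], [X → .], [Y → . c T] }  — shift, reduce
  I11: { [F → X Y . T], [T → . ) )], [T → . X F], [X → . ) b], [X → . T ) Y], [X → . b], [X → .] }  — shift, reduce
  I12: { [F → X Y T .], [X → T . ) Y] }  — shift, reduce
  I13: { [X → T ) . Y], [Y → . c T] }  — shift
  I14: { [X → T ) Y .] }  — reduce
  I15: { [F → ) . F], [F → . ) F], [F → . X Y T], [T → ) ) .], [T → ) . )], [T → . ) )], [T → . X F], [X → ) . b], [X → . ) b], [X → . T ) Y], [X → . b], [X → .] }  — shift, 2 reduces
  I16: { [F → ) F .] }  — reduce
  I17: { [X → ) b .], [X → b .] }  — 2 reduces
  I18: { [T → ) ) .] }  — reduce
  I19: { [X → ) b .] }  — reduce

I15 contains complete items [T → ) ) .], [X → .] — reduce-reduce conflict.
I17 contains complete items [X → ) b .], [X → b .] — reduce-reduce conflict.

Answer: Yes — I15: [T → ) ) .] vs [X → .]; I17: [X → ) b .] vs [X → b .]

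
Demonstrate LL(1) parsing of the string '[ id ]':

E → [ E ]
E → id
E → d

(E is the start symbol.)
Stack is shown with the top on the left.

Stack    Input     Action
-------------------------
E $      [ id ] $  output E → [ E ]
[ E ] $  [ id ] $  match '['
E ] $    id ] $    output E → id
id ] $   id ] $    match 'id'
] $      ] $       match ']'
$        $         accept

The string is accepted.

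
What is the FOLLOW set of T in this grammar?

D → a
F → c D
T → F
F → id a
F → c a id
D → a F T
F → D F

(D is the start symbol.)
In D → a F T: T is at the end, add FOLLOW(D)

The FOLLOW sets referred to above (computed the same way, to a fixed point):
  FOLLOW(D) = { $, 'a', 'c', 'id' }

Taking the union: FOLLOW(T) = { $, 'a', 'c', 'id' }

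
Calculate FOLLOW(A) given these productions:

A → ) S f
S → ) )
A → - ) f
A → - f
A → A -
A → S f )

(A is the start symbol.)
{ $, '-' }

A is the start symbol, so $ ∈ FOLLOW(A).
In A → A -: A is followed by '-', add FIRST('-') \ {ε} = { '-' }

Taking the union: FOLLOW(A) = { $, '-' }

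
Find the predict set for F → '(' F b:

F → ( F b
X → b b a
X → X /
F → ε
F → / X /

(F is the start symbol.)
{ '(' }

PREDICT(F → '(' F b) = (FIRST(RHS) \ {ε}) ∪ (FOLLOW(F) if ε ∈ FIRST(RHS), i.e. RHS ⇒* ε)
FIRST('(' F b) = { '(' }
ε ∉ FIRST('(' F b), so FOLLOW(F) is not added.
PREDICT(F → '(' F b) = { '(' }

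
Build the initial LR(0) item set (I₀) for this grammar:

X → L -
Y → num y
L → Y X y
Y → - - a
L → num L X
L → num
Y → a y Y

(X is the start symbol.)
{ [L → . Y X y], [L → . num L X], [L → . num], [X → . L -], [X' → . X], [Y → . - - a], [Y → . a y Y], [Y → . num y] }

First, augment the grammar with X' → X
I₀ = CLOSURE({ [X' → . X] }):
  [X' → . X] has the dot before X: add [X → . L -]
  [X → . L -] has the dot before L: add [L → . Y X y], [L → . num L X], [L → . num]
  [L → . Y X y] has the dot before Y: add [Y → . num y], [Y → . - - a], [Y → . a y Y]
No further items can be added.

I₀ = { [L → . Y X y], [L → . num L X], [L → . num], [X → . L -], [X' → . X], [Y → . - - a], [Y → . a y Y], [Y → . num y] }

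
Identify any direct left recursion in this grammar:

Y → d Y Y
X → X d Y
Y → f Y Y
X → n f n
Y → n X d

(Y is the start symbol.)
Yes, X is left-recursive

Y → d Y Y: starts with d
X → X d Y: LEFT RECURSIVE (starts with X)
Y → f Y Y: starts with f
X → n f n: starts with n
Y → n X d: starts with n

The grammar has direct left recursion on: X.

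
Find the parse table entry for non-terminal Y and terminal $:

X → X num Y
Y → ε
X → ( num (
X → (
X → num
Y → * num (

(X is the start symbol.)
To find M[Y, $], we find productions for Y where $ is in the predict set (PREDICT(N → α) = (FIRST(α) \ {ε}) ∪ (FOLLOW(N) if α ⇒* ε)).

Relevant sets:
  FOLLOW(Y) = { $, 'num' }

Y → ε: PREDICT = { $, 'num' }
  $ is in predict set, so this production goes in M[Y, $]
Y → * num (: PREDICT = { '*' }

M[Y, $] = Y → ε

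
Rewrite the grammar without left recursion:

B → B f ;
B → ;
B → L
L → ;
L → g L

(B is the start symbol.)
B is directly left-recursive. The standard transformation for
  A → A α₁ | ... | A α_m | β₁ | ... | β_n
is
  A  → β₁ A' | ... | β_n A'
  A' → α₁ A' | ... | α_m A' | ε

B → ; becomes B → ; B'
B → L becomes B → L B'
B → B f ; becomes B' → f ; B'
Add B' → ε

Productions for other non-terminals are unchanged:
  L → ;
  L → g L

Resulting grammar:
B → ; B'
B → L B'
B' → f ; B'
B' → ε
L → ;
L → g L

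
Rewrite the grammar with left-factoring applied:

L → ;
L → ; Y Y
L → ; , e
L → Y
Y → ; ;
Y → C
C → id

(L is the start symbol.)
L → ; L'
L' → ε
L' → Y Y
L' → , e
L → Y
Y → ; ;
Y → C
C → id

Left-factoring transforms A → αβ₁ | αβ₂ into A → αA' and A' → β₁ | β₂
(α is the longest common prefix among the alternatives). Repeat until
no nonterminal has two alternatives with a common prefix.

Round 1: L has alternatives sharing prefix ';'. Introduce L': L → ; L'
  Add: L' → ε
  Add: L' → Y Y
  Add: L' → , e

No remaining common prefixes — done.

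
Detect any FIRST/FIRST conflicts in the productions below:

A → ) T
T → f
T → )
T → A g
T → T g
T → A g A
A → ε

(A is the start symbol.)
Yes. T → f / T → T g on { 'f' }; T → ')' / T → A g on { ')' }; T → ')' / T → T g on { ')' }; T → ')' / T → A g A on { ')' }; T → A g / T → T g on { ')', 'g' }; T → A g / T → A g A on { ')', 'g' }; T → T g / T → A g A on { ')', 'g' }

A FIRST/FIRST conflict occurs when two productions N → α and N → β for the same non-terminal have FIRST(α) ∩ FIRST(β) ≠ ∅ (with ε ∈ FIRST of a nullable right-hand side, so two nullable alternatives also conflict).

FIRST sets of the non-terminals at (or reachable through a nullable prefix from) the front of some alternative:
  FIRST(A) = { ')', ε }
  FIRST(T) = { ')', 'f', 'g' }

Productions for A:
  A → ) T: FIRST = { ')' }
  A → ε: FIRST = { ε }
Productions for T:
  T → f: FIRST = { 'f' }
  T → ): FIRST = { ')' }
  T → A g: FIRST = { ')', 'g' }
  T → T g: FIRST = { ')', 'f', 'g' }
  T → A g A: FIRST = { ')', 'g' }

Conflict for T: T → f and T → T g
  Overlap: { 'f' }
Conflict for T: T → ) and T → A g
  Overlap: { ')' }
Conflict for T: T → ) and T → T g
  Overlap: { ')' }
Conflict for T: T → ) and T → A g A
  Overlap: { ')' }
Conflict for T: T → A g and T → T g
  Overlap: { ')', 'g' }
Conflict for T: T → A g and T → A g A
  Overlap: { ')', 'g' }
Conflict for T: T → T g and T → A g A
  Overlap: { ')', 'g' }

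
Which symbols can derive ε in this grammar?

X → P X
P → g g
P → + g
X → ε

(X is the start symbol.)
{ 'X' }

A non-terminal is nullable if it can derive ε (the empty string): either it has an ε-production, or it has a production whose right-hand side consists entirely of nullable non-terminals.

ε-productions: X → ε
So X is immediately nullable.
No further non-terminal can be added: every production for the remaining non-terminals contains a terminal or a non-nullable non-terminal.
Nullable = { 'X' }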